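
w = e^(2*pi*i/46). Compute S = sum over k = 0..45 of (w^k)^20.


The roots are w_k = w^k with w = e^(2*pi*i/46), and (w^k)^20 = (w^20)^k.
So S = 1 + u + u^2 + ... + u^(45) with u = w^20.
20 = 0*46 + 20, so 20 is not a multiple of 46: u = w^20 ≠ 1 (w is a primitive 46th root), while u^46 = (w^46)^20 = 1.
Geometric series: S = (1 - u^46)/(1 - u) = (1 - 1)/(1 - u) = 0

S = 0


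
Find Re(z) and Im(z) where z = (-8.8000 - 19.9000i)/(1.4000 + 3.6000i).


Multiply by conjugate: (-8.8000 - 19.9000i)(1.4000 - 3.6000i) / (1.4^2 + 3.6^2)
Numerator real = -8.8*1.4 - (19.9)*3.6 = -83.96
Numerator imag = -19.9*1.4 - (-8.8)*3.6 = 3.82
Denominator = 14.92
Re(z) = -83.96/14.92 = -5.6273
Im(z) = 3.82/14.92 = 0.2560

Re(z) = -5.6273, Im(z) = 0.2560


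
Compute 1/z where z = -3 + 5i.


|z|^2 = 9+25 = 34
1/z = (-3 - 5i)/34

1/z = -0.0882 - 0.1471i


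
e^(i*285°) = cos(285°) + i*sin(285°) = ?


cos(285°) = 0.2588
sin(285°) = -0.9659

e^(i*285°) = 0.2588 - 0.9659i


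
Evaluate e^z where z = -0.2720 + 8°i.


e^-0.2720 = 0.76185
cos(8°) = 0.99027
sin(8°) = 0.1392
Real = 0.76185*0.99027 = 0.7544
Imag = 0.76185*0.1392 = 0.1060

0.7544 + 0.1060i


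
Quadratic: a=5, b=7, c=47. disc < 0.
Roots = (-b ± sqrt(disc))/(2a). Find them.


disc = 7^2 - 4*5*47 = 49 - 940 = -891
sqrt(|disc|) = sqrt(891) = 29.8496
Real part = -7/(2*5) = -0.7000
Imag part = 29.8496/(2*5) = 2.9850

-0.7000 ± 2.9850i


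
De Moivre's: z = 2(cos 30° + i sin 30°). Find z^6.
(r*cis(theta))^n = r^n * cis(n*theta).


r^6 = 2^6 = 64
n*theta = 6*30° = 180° = 180° (mod 360)
a = 64*cos(180°) = -64.0000
b = 64*sin(180°) = 0

64 cis(180°) = -64.0000 + 0i


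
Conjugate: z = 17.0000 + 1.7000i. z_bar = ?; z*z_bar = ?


z_bar = 17.0000 - 1.7000i
z*z_bar = 17^2 + 1.7^2 = 289 + 2.89 = 291.89

z_bar = 17.0000 - 1.7000i, z*z_bar = 291.89


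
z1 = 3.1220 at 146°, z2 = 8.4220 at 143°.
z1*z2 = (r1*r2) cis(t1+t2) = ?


r = 3.1220 * 8.4220 = 26.2935
theta = 146° + 143° = 289° = 289° (mod 360)

26.2935 cis(289°)


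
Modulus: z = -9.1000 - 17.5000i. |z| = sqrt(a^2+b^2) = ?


|z| = sqrt((-9.1)^2 + (-17.5)^2) = sqrt(82.81 + 306.25) = sqrt(389.06) = 19.7246

|z| = 19.7246


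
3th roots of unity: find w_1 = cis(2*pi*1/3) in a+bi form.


Angle = 360*1/3 = 120°
a = cos(120°) = -0.5000
b = sin(120°) = 0.8660

-0.5000 + 0.8660i


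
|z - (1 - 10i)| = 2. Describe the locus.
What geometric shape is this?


|z - z0| = r is a circle with center z0 and radius r.
Center = (1, -10), radius = 2

Circle with center (1, -10) and radius 2


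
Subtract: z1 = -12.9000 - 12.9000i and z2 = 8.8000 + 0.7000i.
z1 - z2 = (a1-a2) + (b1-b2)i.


Real: -12.9 - 8.8 = -21.7
Imag: -12.9 - 0.7 = -13.6

-21.7000 - 13.6000i


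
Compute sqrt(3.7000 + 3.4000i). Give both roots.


|z| = sqrt(13.69+11.56) = 5.0249
sqrt((|z|+a)/2) = sqrt((5.0249+3.7)/2) = sqrt(4.3625) = 2.0887
sqrt((|z|-a)/2) = sqrt((5.0249-3.7)/2) = sqrt(0.6625) = 0.8139

±(2.0887 + 0.8139i) i.e. 2.0887 + 0.8139i and -2.0887 - 0.8139i


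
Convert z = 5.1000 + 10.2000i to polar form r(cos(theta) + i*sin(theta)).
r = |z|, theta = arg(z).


r = sqrt(26.01+104.04) = sqrt(130.05) = 11.4039
theta = atan2(10.2, 5.1) = 63.4349 degrees

r = 11.4039, theta = 63.4349 degrees


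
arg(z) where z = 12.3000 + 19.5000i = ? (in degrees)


Re = 12.3, Im = 19.5
arg = atan2(19.5, 12.3) = 57.7575 degrees

arg(z) = 57.7575 degrees


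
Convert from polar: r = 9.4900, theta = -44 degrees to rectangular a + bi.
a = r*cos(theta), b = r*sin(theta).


a = 9.4900*cos(-44°) = 9.4900*0.71934 = 6.8265
b = 9.4900*sin(-44°) = 9.4900*(-0.69466) = -6.5923

6.8265 - 6.5923i


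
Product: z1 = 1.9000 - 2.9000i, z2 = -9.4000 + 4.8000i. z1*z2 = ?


Real = 1.9*(-9.4) - (-2.9)*4.8 = -17.86 - (-13.92) = -3.94
Imag = 1.9*4.8 - (9.4)*(-2.9) = 9.12 + 27.26 = 36.38

-3.9400 + 36.3800i


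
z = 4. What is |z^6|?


|z| = sqrt(16+0) = sqrt(16) = 4
|z^6| = |z|^6 = 4^6 = 4096

|z^6| = 4096


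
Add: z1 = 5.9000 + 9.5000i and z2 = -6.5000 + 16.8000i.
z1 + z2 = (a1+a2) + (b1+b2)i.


Real: 5.9 - 6.5 = -0.6
Imag: 9.5 + 16.8 = 26.3

-0.6000 + 26.3000i


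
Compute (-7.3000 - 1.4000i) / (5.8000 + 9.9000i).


Conjugate of z2 = 5.8000 - 9.9000i
Numerator: (-7.3000 - 1.4000i)(5.8000 - 9.9000i) = -56.2000 + 64.1500i
Denominator: 5.8^2 + 9.9^2 = 131.65
Result = (-56.2000 + 64.1500i)/131.65

-0.4269 + 0.4873i


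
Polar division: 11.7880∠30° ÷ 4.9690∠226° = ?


r = 11.7880 / 4.9690 = 2.3723
theta = 30° - 226° = -196° = 164° (mod 360)

2.3723 cis(164°)


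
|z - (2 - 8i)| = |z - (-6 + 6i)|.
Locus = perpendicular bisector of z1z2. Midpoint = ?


Equal distances means the locus is the perpendicular bisector of z1 and z2.
Midpoint = ((2+(-6))/2, (-8+6)/2) = (-2.0000, -1.0000)

Perpendicular bisector through (-2.0000, -1.0000)


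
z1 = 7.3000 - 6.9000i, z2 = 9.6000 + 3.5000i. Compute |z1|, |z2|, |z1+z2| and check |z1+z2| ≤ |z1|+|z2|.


|z1| = sqrt(7.3^2 + (-6.9)^2) = sqrt(100.9) = 10.0449
|z2| = sqrt(9.6^2 + 3.5^2) = sqrt(104.41) = 10.2181
z1+z2 = 16.9000 - 3.4000i
|z1+z2| = sqrt(297.17) = 17.2386
|z1|+|z2| = 10.0449 + 10.2181 = 20.2630

|z1+z2| = 17.2386 ≤ |z1|+|z2| = 20.2630 (verified)


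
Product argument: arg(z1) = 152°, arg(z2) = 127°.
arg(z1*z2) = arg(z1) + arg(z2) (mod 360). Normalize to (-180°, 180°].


arg(z1*z2) = 152° + 127° = 279°
Normalized to (-180°, 180°]: -81°

-81°


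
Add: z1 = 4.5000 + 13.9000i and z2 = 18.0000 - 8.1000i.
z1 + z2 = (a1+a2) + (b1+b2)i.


Real: 4.5 + 18 = 22.5
Imag: 13.9 - 8.1 = 5.8

22.5000 + 5.8000i


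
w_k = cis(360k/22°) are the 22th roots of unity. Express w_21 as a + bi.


Angle = 360*21/22 = 343.6364°
a = cos(343.6364°) = 0.9595
b = sin(343.6364°) = -0.2817

0.9595 - 0.2817i


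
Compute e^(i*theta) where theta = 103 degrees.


cos(103°) = -0.2250
sin(103°) = 0.9744

e^(i*103°) = -0.2250 + 0.9744i


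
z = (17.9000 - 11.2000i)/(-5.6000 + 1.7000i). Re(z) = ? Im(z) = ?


Multiply by conjugate: (17.9000 - 11.2000i)(-5.6000 - 1.7000i) / ((-5.6)^2 + 1.7^2)
Numerator real = 17.9*(-5.6) - (11.2)*1.7 = -119.28
Numerator imag = -11.2*(-5.6) - 17.9*1.7 = 32.29
Denominator = 34.25
Re(z) = -119.28/34.25 = -3.4826
Im(z) = 32.29/34.25 = 0.9428

Re(z) = -3.4826, Im(z) = 0.9428


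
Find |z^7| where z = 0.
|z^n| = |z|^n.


|z| = sqrt(0+0) = sqrt(0) = 0
|z^7| = |z|^7 = 0^7 = 0

|z^7| = 0


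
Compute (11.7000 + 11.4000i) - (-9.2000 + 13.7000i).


Real: 11.7 + 9.2 = 20.9
Imag: 11.4 - 13.7 = -2.3

20.9000 - 2.3000i


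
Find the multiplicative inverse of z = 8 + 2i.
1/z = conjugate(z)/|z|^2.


|z|^2 = 64+4 = 68
1/z = (8 - 2i)/68

1/z = 0.1176 - 0.0294i


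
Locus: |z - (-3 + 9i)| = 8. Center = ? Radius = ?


|z - z0| = r is a circle with center z0 and radius r.
Center = (-3, 9), radius = 8

Circle with center (-3, 9) and radius 8


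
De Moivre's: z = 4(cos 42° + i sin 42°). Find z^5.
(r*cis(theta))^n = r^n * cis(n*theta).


r^5 = 4^5 = 1024
n*theta = 5*42° = 210° = 210° (mod 360)
a = 1024*cos(210°) = -886.8100
b = 1024*sin(210°) = -512.0000

1024 cis(210°) = -886.8100 - 512.0000i


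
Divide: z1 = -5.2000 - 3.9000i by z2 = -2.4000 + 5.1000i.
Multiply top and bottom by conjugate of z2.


Conjugate of z2 = -2.4000 - 5.1000i
Numerator: (-5.2000 - 3.9000i)(-2.4000 - 5.1000i) = -7.4100 + 35.8800i
Denominator: (-2.4)^2 + 5.1^2 = 31.77
Result = (-7.4100 + 35.8800i)/31.77

-0.2332 + 1.1294i


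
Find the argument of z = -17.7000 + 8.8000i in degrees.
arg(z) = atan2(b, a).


Re = -17.7, Im = 8.8
arg = atan2(8.8, -17.7) = 153.5646 degrees

arg(z) = 153.5646 degrees


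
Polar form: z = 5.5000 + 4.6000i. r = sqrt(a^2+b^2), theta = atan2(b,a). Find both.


r = sqrt(30.25+21.16) = sqrt(51.41) = 7.1701
theta = atan2(4.6, 5.5) = 39.9079 degrees

r = 7.1701, theta = 39.9079 degrees


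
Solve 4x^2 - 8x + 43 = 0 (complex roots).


disc = (-8)^2 - 4*4*43 = 64 - 688 = -624
sqrt(|disc|) = sqrt(624) = 24.9800
Real part = 8/(2*4) = 1.0000
Imag part = 24.9800/(2*4) = 3.1225

1.0000 ± 3.1225i


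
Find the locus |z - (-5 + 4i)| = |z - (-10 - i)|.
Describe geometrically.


Equal distances means the locus is the perpendicular bisector of z1 and z2.
Midpoint = ((-5+(-10))/2, (4+(-1))/2) = (-7.5000, 1.5000)

Perpendicular bisector through (-7.5000, 1.5000)


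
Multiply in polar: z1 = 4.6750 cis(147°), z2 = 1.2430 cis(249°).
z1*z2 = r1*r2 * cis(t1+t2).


r = 4.6750 * 1.2430 = 5.8110
theta = 147° + 249° = 396° = 36° (mod 360)

5.8110 cis(36°)


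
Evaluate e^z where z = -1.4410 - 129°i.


e^-1.4410 = 0.2367
cos(-129°) = -0.6293
sin(-129°) = -0.7771
Real = 0.2367*(-0.6293) = -0.1490
Imag = 0.2367*(-0.7771) = -0.1839

-0.1490 - 0.1839i


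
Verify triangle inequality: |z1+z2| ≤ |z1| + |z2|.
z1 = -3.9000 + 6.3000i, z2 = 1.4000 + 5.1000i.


|z1| = sqrt((-3.9)^2 + 6.3^2) = sqrt(54.9) = 7.4095
|z2| = sqrt(1.4^2 + 5.1^2) = sqrt(27.97) = 5.2887
z1+z2 = -2.5000 + 11.4000i
|z1+z2| = sqrt(136.21) = 11.6709
|z1|+|z2| = 7.4095 + 5.2887 = 12.6982

|z1+z2| = 11.6709 ≤ |z1|+|z2| = 12.6982 (verified)


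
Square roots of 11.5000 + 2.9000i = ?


|z| = sqrt(132.25+8.41) = 11.8600
sqrt((|z|+a)/2) = sqrt((11.8600+11.5)/2) = sqrt(11.6800) = 3.4176
sqrt((|z|-a)/2) = sqrt((11.8600-11.5)/2) = sqrt(0.1800) = 0.4243

±(3.4176 + 0.4243i) i.e. 3.4176 + 0.4243i and -3.4176 - 0.4243i


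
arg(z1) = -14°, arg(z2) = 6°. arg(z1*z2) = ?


arg(z1*z2) = -14° + 6° = -8°
Normalized to (-180°, 180°]: -8°

-8°


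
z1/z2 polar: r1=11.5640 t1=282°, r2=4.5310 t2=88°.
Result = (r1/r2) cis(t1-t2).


r = 11.5640 / 4.5310 = 2.5522
theta = 282° - 88° = 194° = 194° (mod 360)

2.5522 cis(194°)


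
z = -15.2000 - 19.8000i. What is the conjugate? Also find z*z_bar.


z_bar = -15.2000 + 19.8000i
z*z_bar = (-15.2)^2 + (-19.8)^2 = 231.04 + 392.04 = 623.08

z_bar = -15.2000 + 19.8000i, z*z_bar = 623.08


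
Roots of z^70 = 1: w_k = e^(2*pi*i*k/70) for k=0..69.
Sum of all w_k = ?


The sum of all 70th roots of unity is 0.
Geometric series: (1 - w^70)/(1 - w) = (1-1)/(1-w) = 0 since w^70 = 1, w ≠ 1.
Alternatively: coefficient of z^69 in z^70 - 1 is 0.

0


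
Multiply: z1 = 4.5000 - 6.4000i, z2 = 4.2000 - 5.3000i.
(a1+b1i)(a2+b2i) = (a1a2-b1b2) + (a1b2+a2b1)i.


Real = 4.5*4.2 - (-6.4)*(-5.3) = 18.9 - 33.92 = -15.02
Imag = 4.5*(-5.3) + 4.2*(-6.4) = -23.85 - (26.88) = -50.73

-15.0200 - 50.7300i


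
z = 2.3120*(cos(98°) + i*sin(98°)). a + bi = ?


a = 2.3120*cos(98°) = 2.3120*(-0.1392) = -0.3218
b = 2.3120*sin(98°) = 2.3120*0.99027 = 2.2895

-0.3218 + 2.2895i


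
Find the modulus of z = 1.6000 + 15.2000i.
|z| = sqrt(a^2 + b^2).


|z| = sqrt(1.6^2 + 15.2^2) = sqrt(2.56 + 231.04) = sqrt(233.6) = 15.2840

|z| = 15.2840


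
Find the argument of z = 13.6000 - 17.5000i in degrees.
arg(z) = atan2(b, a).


Re = 13.6, Im = -17.5
arg = atan2(-17.5, 13.6) = -52.1477 degrees

arg(z) = -52.1477 degrees


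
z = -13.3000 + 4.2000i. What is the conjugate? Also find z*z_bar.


z_bar = -13.3000 - 4.2000i
z*z_bar = (-13.3)^2 + 4.2^2 = 176.89 + 17.64 = 194.53

z_bar = -13.3000 - 4.2000i, z*z_bar = 194.53


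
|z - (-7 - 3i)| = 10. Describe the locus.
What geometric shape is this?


|z - z0| = r is a circle with center z0 and radius r.
Center = (-7, -3), radius = 10

Circle with center (-7, -3) and radius 10


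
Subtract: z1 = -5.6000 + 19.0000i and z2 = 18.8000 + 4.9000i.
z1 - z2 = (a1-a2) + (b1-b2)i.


Real: -5.6 - 18.8 = -24.4
Imag: 19 - 4.9 = 14.1

-24.4000 + 14.1000i


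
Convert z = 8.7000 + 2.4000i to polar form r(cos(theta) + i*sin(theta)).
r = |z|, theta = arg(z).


r = sqrt(75.69+5.76) = sqrt(81.45) = 9.0250
theta = atan2(2.4, 8.7) = 15.4222 degrees

r = 9.0250, theta = 15.4222 degrees


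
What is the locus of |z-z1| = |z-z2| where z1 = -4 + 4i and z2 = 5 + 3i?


Equal distances means the locus is the perpendicular bisector of z1 and z2.
Midpoint = ((-4+5)/2, (4+3)/2) = (0.5000, 3.5000)

Perpendicular bisector through (0.5000, 3.5000)


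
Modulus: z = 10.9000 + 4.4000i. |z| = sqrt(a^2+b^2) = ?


|z| = sqrt(10.9^2 + 4.4^2) = sqrt(118.81 + 19.36) = sqrt(138.17) = 11.7546

|z| = 11.7546


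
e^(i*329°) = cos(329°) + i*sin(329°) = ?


cos(329°) = 0.8572
sin(329°) = -0.5150

e^(i*329°) = 0.8572 - 0.5150i


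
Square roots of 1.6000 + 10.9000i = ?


|z| = sqrt(2.56+118.81) = 11.0168
sqrt((|z|+a)/2) = sqrt((11.0168+1.6)/2) = sqrt(6.3084) = 2.5117
sqrt((|z|-a)/2) = sqrt((11.0168-1.6)/2) = sqrt(4.7084) = 2.1699

±(2.5117 + 2.1699i) i.e. 2.5117 + 2.1699i and -2.5117 - 2.1699i


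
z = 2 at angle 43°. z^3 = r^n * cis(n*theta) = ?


r^3 = 2^3 = 8
n*theta = 3*43° = 129° = 129° (mod 360)
a = 8*cos(129°) = -5.0346
b = 8*sin(129°) = 6.2172

8 cis(129°) = -5.0346 + 6.2172i


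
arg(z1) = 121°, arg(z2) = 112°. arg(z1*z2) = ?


arg(z1*z2) = 121° + 112° = 233°
Normalized to (-180°, 180°]: -127°

-127°


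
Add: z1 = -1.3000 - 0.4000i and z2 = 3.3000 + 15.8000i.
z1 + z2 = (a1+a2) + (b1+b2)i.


Real: -1.3 + 3.3 = 2
Imag: -0.4 + 15.8 = 15.4

2.0000 + 15.4000i


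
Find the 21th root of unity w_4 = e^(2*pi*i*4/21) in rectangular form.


Angle = 360*4/21 = 68.5714°
a = cos(68.5714°) = 0.3653
b = sin(68.5714°) = 0.9309

0.3653 + 0.9309i


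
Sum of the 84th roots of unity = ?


The sum of all 84th roots of unity is 0.
Geometric series: (1 - w^84)/(1 - w) = (1-1)/(1-w) = 0 since w^84 = 1, w ≠ 1.
Alternatively: coefficient of z^83 in z^84 - 1 is 0.

0


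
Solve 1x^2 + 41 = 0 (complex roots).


disc = 0^2 - 4*1*41 = 0 - 164 = -164
sqrt(|disc|) = sqrt(164) = 12.8062
Real part = 0/(2*1) = 0
Imag part = 12.8062/(2*1) = 6.4031

0 ± 6.4031i


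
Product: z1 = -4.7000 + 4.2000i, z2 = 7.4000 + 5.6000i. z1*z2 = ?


Real = -4.7*7.4 - 4.2*5.6 = -34.78 - 23.52 = -58.3
Imag = -4.7*5.6 + 7.4*4.2 = -26.32 + 31.08 = 4.76

-58.3000 + 4.7600i


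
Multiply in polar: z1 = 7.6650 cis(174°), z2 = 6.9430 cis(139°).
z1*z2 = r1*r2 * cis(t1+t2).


r = 7.6650 * 6.9430 = 53.2181
theta = 174° + 139° = 313° = 313° (mod 360)

53.2181 cis(313°)


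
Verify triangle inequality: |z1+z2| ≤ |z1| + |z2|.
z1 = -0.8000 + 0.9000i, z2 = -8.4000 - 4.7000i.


|z1| = sqrt((-0.8)^2 + 0.9^2) = sqrt(1.45) = 1.2042
|z2| = sqrt((-8.4)^2 + (-4.7)^2) = sqrt(92.65) = 9.6255
z1+z2 = -9.2000 - 3.8000i
|z1+z2| = sqrt(99.08) = 9.9539
|z1|+|z2| = 1.2042 + 9.6255 = 10.8297

|z1+z2| = 9.9539 ≤ |z1|+|z2| = 10.8297 (verified)


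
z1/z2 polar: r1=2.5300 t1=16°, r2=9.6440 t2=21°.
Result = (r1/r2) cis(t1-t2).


r = 2.5300 / 9.6440 = 0.2623
theta = 16° - 21° = -5° = 355° (mod 360)

0.2623 cis(355°)


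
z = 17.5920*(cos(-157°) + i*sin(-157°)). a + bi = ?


a = 17.5920*cos(-157°) = 17.5920*(-0.920505) = -16.1935
b = 17.5920*sin(-157°) = 17.5920*(-0.39073) = -6.8737

-16.1935 - 6.8737i


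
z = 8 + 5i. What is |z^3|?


|z| = sqrt(64+25) = sqrt(89) = 9.4340
|z^3| = |z|^3 = (sqrt(89))^3 = 89*sqrt(89)

|z^3| = 89*sqrt(89) ≈ 839.6243


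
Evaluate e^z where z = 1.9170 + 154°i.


e^1.9170 = 6.80053
cos(154°) = -0.8988
sin(154°) = 0.438371
Real = 6.80053*(-0.8988) = -6.1123
Imag = 6.80053*0.438371 = 2.9812

-6.1123 + 2.9812i


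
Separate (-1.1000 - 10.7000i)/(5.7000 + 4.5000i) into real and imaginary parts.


Multiply by conjugate: (-1.1000 - 10.7000i)(5.7000 - 4.5000i) / (5.7^2 + 4.5^2)
Numerator real = -1.1*5.7 - (10.7)*4.5 = -54.42
Numerator imag = -10.7*5.7 - (-1.1)*4.5 = -56.04
Denominator = 52.74
Re(z) = -54.42/52.74 = -1.0319
Im(z) = -56.04/52.74 = -1.0626

Re(z) = -1.0319, Im(z) = -1.0626


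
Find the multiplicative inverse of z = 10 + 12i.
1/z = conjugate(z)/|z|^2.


|z|^2 = 100+144 = 244
1/z = (10 - 12i)/244

1/z = 0.0410 - 0.0492i


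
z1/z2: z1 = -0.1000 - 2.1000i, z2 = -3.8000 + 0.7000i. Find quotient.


Conjugate of z2 = -3.8000 - 0.7000i
Numerator: (-0.1000 - 2.1000i)(-3.8000 - 0.7000i) = -1.0900 + 8.0500i
Denominator: (-3.8)^2 + 0.7^2 = 14.93
Result = (-1.0900 + 8.0500i)/14.93

-0.0730 + 0.5392i


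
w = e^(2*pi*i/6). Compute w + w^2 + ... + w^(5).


With w = e^(2*pi*i/6), all 6 of the 6th roots of unity w^0 = 1, w, ..., w^(5) sum to 0: 1 + w + ... + w^(5) = (1 - w^6)/(1 - w) = 0 since w^6 = 1, w ≠ 1.
Removing the root 1: w + w^2 + ... + w^(5) = 0 - 1 = -1

Sum = -1


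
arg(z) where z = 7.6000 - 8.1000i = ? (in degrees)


Re = 7.6, Im = -8.1
arg = atan2(-8.1, 7.6) = -46.8241 degrees

arg(z) = -46.8241 degrees


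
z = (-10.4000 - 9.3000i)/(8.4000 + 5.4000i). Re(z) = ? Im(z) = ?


Multiply by conjugate: (-10.4000 - 9.3000i)(8.4000 - 5.4000i) / (8.4^2 + 5.4^2)
Numerator real = -10.4*8.4 - (9.3)*5.4 = -137.58
Numerator imag = -9.3*8.4 - (-10.4)*5.4 = -21.96
Denominator = 99.72
Re(z) = -137.58/99.72 = -1.3797
Im(z) = -21.96/99.72 = -0.2202

Re(z) = -1.3797, Im(z) = -0.2202


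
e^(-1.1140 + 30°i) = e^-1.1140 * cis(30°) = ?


e^-1.1140 = 0.32824
cos(30°) = 0.866
sin(30°) = 0.5
Real = 0.32824*0.866 = 0.2843
Imag = 0.32824*0.5 = 0.1641

0.2843 + 0.1641i


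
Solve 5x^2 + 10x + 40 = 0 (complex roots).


disc = 10^2 - 4*5*40 = 100 - 800 = -700
sqrt(|disc|) = sqrt(700) = 26.4575
Real part = -10/(2*5) = -1.0000
Imag part = 26.4575/(2*5) = 2.6458

-1.0000 ± 2.6458i


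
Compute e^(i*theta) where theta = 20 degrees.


cos(20°) = 0.9397
sin(20°) = 0.3420

e^(i*20°) = 0.9397 + 0.3420i


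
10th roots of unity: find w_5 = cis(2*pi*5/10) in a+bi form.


Angle = 360*5/10 = 180°
a = cos(180°) = -1.0000
b = sin(180°) = 0

-1.0000 + 0i


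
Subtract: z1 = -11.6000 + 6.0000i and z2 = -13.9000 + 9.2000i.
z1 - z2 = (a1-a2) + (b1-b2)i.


Real: -11.6 + 13.9 = 2.3
Imag: 6 - 9.2 = -3.2

2.3000 - 3.2000i


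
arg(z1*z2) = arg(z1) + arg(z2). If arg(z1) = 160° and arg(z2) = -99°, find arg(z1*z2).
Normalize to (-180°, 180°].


arg(z1*z2) = 160° - 99° = 61°
Normalized to (-180°, 180°]: 61°

61°


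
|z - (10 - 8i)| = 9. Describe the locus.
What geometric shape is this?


|z - z0| = r is a circle with center z0 and radius r.
Center = (10, -8), radius = 9

Circle with center (10, -8) and radius 9


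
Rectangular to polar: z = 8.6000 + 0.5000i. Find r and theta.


r = sqrt(73.96+0.25) = sqrt(74.21) = 8.6145
theta = atan2(0.5, 8.6) = 3.3274 degrees

r = 8.6145, theta = 3.3274 degrees


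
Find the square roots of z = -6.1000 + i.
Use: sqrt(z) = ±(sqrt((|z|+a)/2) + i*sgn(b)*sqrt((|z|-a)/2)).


|z| = sqrt(37.21+1) = 6.1814
sqrt((|z|+a)/2) = sqrt((6.1814+(-6.1))/2) = sqrt(0.0407) = 0.2018
sqrt((|z|-a)/2) = sqrt((6.1814-(-6.1))/2) = sqrt(6.1407) = 2.4780

±(0.2018 + 2.4780i) i.e. 0.2018 + 2.4780i and -0.2018 - 2.4780i


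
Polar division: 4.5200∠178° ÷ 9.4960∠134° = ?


r = 4.5200 / 9.4960 = 0.4760
theta = 178° - 134° = 44° = 44° (mod 360)

0.4760 cis(44°)


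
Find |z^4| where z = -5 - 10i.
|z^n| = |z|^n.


|z| = sqrt(25+100) = sqrt(125) = 11.1803
|z^4| = |z|^4 = (sqrt(125))^4 = 125^2 = 15625

|z^4| = 15625


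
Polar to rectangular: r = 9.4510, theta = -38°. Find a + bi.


a = 9.4510*cos(-38°) = 9.4510*0.78801 = 7.4475
b = 9.4510*sin(-38°) = 9.4510*(-0.61566) = -5.8186

7.4475 - 5.8186i


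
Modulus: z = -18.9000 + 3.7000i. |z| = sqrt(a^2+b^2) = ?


|z| = sqrt((-18.9)^2 + 3.7^2) = sqrt(357.21 + 13.69) = sqrt(370.9) = 19.2588

|z| = 19.2588


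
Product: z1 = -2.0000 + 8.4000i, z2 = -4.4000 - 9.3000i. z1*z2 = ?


Real = -2*(-4.4) - 8.4*(-9.3) = 8.8 - (-78.12) = 86.92
Imag = -2*(-9.3) - (4.4)*8.4 = 18.6 - (36.96) = -18.36

86.9200 - 18.3600i


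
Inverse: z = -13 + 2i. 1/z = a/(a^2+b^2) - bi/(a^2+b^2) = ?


|z|^2 = 169+4 = 173
1/z = (-13 - 2i)/173

1/z = -0.0751 - 0.0116i


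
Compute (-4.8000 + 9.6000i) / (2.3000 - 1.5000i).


Conjugate of z2 = 2.3000 + 1.5000i
Numerator: (-4.8000 + 9.6000i)(2.3000 + 1.5000i) = -25.4400 + 14.8800i
Denominator: 2.3^2 + (-1.5)^2 = 7.54
Result = (-25.4400 + 14.8800i)/7.54

-3.3740 + 1.9735i


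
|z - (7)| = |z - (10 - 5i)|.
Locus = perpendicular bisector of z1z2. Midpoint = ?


Equal distances means the locus is the perpendicular bisector of z1 and z2.
Midpoint = ((7+10)/2, (0+(-5))/2) = (8.5000, -2.5000)

Perpendicular bisector through (8.5000, -2.5000)


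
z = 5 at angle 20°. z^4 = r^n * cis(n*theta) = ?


r^4 = 5^4 = 625
n*theta = 4*20° = 80° = 80° (mod 360)
a = 625*cos(80°) = 108.5301
b = 625*sin(80°) = 615.5048

625 cis(80°) = 108.5301 + 615.5048i


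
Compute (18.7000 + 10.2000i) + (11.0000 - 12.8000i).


Real: 18.7 + 11 = 29.7
Imag: 10.2 - 12.8 = -2.6

29.7000 - 2.6000i


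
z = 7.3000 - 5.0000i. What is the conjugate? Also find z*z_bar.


z_bar = 7.3000 + 5.0000i
z*z_bar = 7.3^2 + (-5)^2 = 53.29 + 25 = 78.29

z_bar = 7.3000 + 5.0000i, z*z_bar = 78.29


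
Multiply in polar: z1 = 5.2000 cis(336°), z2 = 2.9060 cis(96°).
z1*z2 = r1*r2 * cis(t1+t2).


r = 5.2000 * 2.9060 = 15.1112
theta = 336° + 96° = 432° = 72° (mod 360)

15.1112 cis(72°)


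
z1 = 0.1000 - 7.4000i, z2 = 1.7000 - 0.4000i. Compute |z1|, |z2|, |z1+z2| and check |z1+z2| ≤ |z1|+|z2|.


|z1| = sqrt(0.1^2 + (-7.4)^2) = sqrt(54.77) = 7.4007
|z2| = sqrt(1.7^2 + (-0.4)^2) = sqrt(3.05) = 1.7464
z1+z2 = 1.8000 - 7.8000i
|z1+z2| = sqrt(64.08) = 8.0050
|z1|+|z2| = 7.4007 + 1.7464 = 9.1471

|z1+z2| = 8.0050 ≤ |z1|+|z2| = 9.1471 (verified)


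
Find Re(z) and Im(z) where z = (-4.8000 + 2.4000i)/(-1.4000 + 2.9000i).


Multiply by conjugate: (-4.8000 + 2.4000i)(-1.4000 - 2.9000i) / ((-1.4)^2 + 2.9^2)
Numerator real = -4.8*(-1.4) + 2.4*2.9 = 13.68
Numerator imag = 2.4*(-1.4) - (-4.8)*2.9 = 10.56
Denominator = 10.37
Re(z) = 13.68/10.37 = 1.3192
Im(z) = 10.56/10.37 = 1.0183

Re(z) = 1.3192, Im(z) = 1.0183


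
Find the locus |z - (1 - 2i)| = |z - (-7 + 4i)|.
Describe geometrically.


Equal distances means the locus is the perpendicular bisector of z1 and z2.
Midpoint = ((1+(-7))/2, (-2+4)/2) = (-3.0000, 1.0000)

Perpendicular bisector through (-3.0000, 1.0000)


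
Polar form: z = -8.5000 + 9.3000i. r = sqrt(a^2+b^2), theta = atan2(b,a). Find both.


r = sqrt(72.25+86.49) = sqrt(158.74) = 12.5992
theta = atan2(9.3, -8.5) = 132.4266 degrees

r = 12.5992, theta = 132.4266 degrees


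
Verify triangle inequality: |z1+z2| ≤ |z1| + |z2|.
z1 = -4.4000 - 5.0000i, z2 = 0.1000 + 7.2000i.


|z1| = sqrt((-4.4)^2 + (-5)^2) = sqrt(44.36) = 6.6603
|z2| = sqrt(0.1^2 + 7.2^2) = sqrt(51.85) = 7.2007
z1+z2 = -4.3000 + 2.2000i
|z1+z2| = sqrt(23.33) = 4.8301
|z1|+|z2| = 6.6603 + 7.2007 = 13.8610

|z1+z2| = 4.8301 ≤ |z1|+|z2| = 13.8610 (verified)


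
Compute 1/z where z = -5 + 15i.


|z|^2 = 25+225 = 250
1/z = (-5 - 15i)/250

1/z = -0.0200 - 0.0600i


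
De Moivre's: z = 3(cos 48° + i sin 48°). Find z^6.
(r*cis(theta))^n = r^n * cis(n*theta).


r^6 = 3^6 = 729
n*theta = 6*48° = 288° = 288° (mod 360)
a = 729*cos(288°) = 225.2734
b = 729*sin(288°) = -693.3202

729 cis(288°) = 225.2734 - 693.3202i


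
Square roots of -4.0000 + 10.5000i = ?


|z| = sqrt(16+110.25) = 11.2361
sqrt((|z|+a)/2) = sqrt((11.2361+(-4))/2) = sqrt(3.6181) = 1.9021
sqrt((|z|-a)/2) = sqrt((11.2361-(-4))/2) = sqrt(7.6181) = 2.7601

±(1.9021 + 2.7601i) i.e. 1.9021 + 2.7601i and -1.9021 - 2.7601i


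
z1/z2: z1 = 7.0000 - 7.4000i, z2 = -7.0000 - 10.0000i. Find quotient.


Conjugate of z2 = -7.0000 + 10.0000i
Numerator: (7.0000 - 7.4000i)(-7.0000 + 10.0000i) = 25.0000 + 121.8000i
Denominator: (-7)^2 + (-10)^2 = 149
Result = (25.0000 + 121.8000i)/149

0.1678 + 0.8174i


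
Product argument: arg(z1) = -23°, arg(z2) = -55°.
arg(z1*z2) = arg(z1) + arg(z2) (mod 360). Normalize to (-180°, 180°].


arg(z1*z2) = -23° - 55° = -78°
Normalized to (-180°, 180°]: -78°

-78°


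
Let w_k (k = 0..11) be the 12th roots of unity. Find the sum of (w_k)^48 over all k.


The roots are w_k = w^k with w = e^(2*pi*i/12), and (w^k)^48 = (w^48)^k.
So S = 1 + u + u^2 + ... + u^(11) with u = w^48.
48 = 4*12 + 0, so 48 is a multiple of 12 and u = (w^12)^4 = 1.
Every one of the 12 terms equals 1: S = 12

S = 12


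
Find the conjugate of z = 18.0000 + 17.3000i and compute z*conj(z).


z_bar = 18.0000 - 17.3000i
z*z_bar = 18^2 + 17.3^2 = 324 + 299.29 = 623.29

z_bar = 18.0000 - 17.3000i, z*z_bar = 623.29


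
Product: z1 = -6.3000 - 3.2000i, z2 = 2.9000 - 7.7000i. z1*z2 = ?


Real = -6.3*2.9 - (-3.2)*(-7.7) = -18.27 - 24.64 = -42.91
Imag = -6.3*(-7.7) + 2.9*(-3.2) = 48.51 - (9.28) = 39.23

-42.9100 + 39.2300i


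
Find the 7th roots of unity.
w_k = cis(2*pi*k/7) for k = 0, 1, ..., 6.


The 7th roots of unity are cis(360k/7°) for k=0..6
Angle step = 360/7 = 51.4286°
Primitive root: cis(51.4286°)
Primitive root = 0.6235 + 0.7818i

7 roots at angles: 0°, 51.4286°, 102.8571°, 154.2857°, 205.7143°, 257.1429°, 308.5714°


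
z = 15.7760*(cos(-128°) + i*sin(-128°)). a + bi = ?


a = 15.7760*cos(-128°) = 15.7760*(-0.61566) = -9.7127
b = 15.7760*sin(-128°) = 15.7760*(-0.788011) = -12.4317

-9.7127 - 12.4317i


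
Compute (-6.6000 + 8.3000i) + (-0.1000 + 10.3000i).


Real: -6.6 - 0.1 = -6.7
Imag: 8.3 + 10.3 = 18.6

-6.7000 + 18.6000i


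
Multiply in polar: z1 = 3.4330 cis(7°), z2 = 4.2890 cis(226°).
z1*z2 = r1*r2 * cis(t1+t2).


r = 3.4330 * 4.2890 = 14.7241
theta = 7° + 226° = 233° = 233° (mod 360)

14.7241 cis(233°)


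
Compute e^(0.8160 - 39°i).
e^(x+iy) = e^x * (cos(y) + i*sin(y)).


e^0.8160 = 2.26144
cos(-39°) = 0.77715
sin(-39°) = -0.62932
Real = 2.26144*0.77715 = 1.7575
Imag = 2.26144*(-0.62932) = -1.4232

1.7575 - 1.4232i


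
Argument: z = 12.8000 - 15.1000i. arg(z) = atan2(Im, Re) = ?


Re = 12.8, Im = -15.1
arg = atan2(-15.1, 12.8) = -49.7127 degrees

arg(z) = -49.7127 degrees


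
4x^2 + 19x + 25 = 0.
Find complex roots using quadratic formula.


disc = 19^2 - 4*4*25 = 361 - 400 = -39
sqrt(|disc|) = sqrt(39) = 6.2450
Real part = -19/(2*4) = -2.3750
Imag part = 6.2450/(2*4) = 0.7806

-2.3750 ± 0.7806i


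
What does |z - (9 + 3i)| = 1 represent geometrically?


|z - z0| = r is a circle with center z0 and radius r.
Center = (9, 3), radius = 1

Circle with center (9, 3) and radius 1


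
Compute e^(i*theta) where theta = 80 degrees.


cos(80°) = 0.1736
sin(80°) = 0.9848

e^(i*80°) = 0.1736 + 0.9848i


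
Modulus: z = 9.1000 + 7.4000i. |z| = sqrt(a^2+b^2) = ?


|z| = sqrt(9.1^2 + 7.4^2) = sqrt(82.81 + 54.76) = sqrt(137.57) = 11.7290

|z| = 11.7290


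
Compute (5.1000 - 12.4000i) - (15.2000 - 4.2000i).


Real: 5.1 - 15.2 = -10.1
Imag: -12.4 + 4.2 = -8.2

-10.1000 - 8.2000i


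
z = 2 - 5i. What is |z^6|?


|z| = sqrt(4+25) = sqrt(29) = 5.3852
|z^6| = |z|^6 = (sqrt(29))^6 = 29^3 = 24389

|z^6| = 24389


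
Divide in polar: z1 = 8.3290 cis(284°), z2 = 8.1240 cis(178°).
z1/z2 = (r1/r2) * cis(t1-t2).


r = 8.3290 / 8.1240 = 1.0252
theta = 284° - 178° = 106° = 106° (mod 360)

1.0252 cis(106°)


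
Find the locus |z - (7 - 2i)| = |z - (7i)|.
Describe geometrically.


Equal distances means the locus is the perpendicular bisector of z1 and z2.
Midpoint = ((7+0)/2, (-2+7)/2) = (3.5000, 2.5000)

Perpendicular bisector through (3.5000, 2.5000)


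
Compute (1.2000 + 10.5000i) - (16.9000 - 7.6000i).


Real: 1.2 - 16.9 = -15.7
Imag: 10.5 + 7.6 = 18.1

-15.7000 + 18.1000i


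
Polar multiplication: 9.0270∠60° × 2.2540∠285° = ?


r = 9.0270 * 2.2540 = 20.3469
theta = 60° + 285° = 345° = 345° (mod 360)

20.3469 cis(345°)


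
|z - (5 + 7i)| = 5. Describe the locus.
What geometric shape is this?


|z - z0| = r is a circle with center z0 and radius r.
Center = (5, 7), radius = 5

Circle with center (5, 7) and radius 5


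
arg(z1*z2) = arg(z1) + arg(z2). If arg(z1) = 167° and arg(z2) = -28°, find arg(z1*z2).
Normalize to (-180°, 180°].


arg(z1*z2) = 167° - 28° = 139°
Normalized to (-180°, 180°]: 139°

139°


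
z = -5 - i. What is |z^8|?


|z| = sqrt(25+1) = sqrt(26) = 5.0990
|z^8| = |z|^8 = (sqrt(26))^8 = 26^4 = 456976

|z^8| = 456976


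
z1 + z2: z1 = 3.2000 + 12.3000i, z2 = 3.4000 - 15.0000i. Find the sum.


Real: 3.2 + 3.4 = 6.6
Imag: 12.3 - 15 = -2.7

6.6000 - 2.7000i


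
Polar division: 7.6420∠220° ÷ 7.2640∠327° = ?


r = 7.6420 / 7.2640 = 1.0520
theta = 220° - 327° = -107° = 253° (mod 360)

1.0520 cis(253°)


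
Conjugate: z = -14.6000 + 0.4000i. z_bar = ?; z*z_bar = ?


z_bar = -14.6000 - 0.4000i
z*z_bar = (-14.6)^2 + 0.4^2 = 213.16 + 0.16 = 213.32

z_bar = -14.6000 - 0.4000i, z*z_bar = 213.32


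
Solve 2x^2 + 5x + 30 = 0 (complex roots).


disc = 5^2 - 4*2*30 = 25 - 240 = -215
sqrt(|disc|) = sqrt(215) = 14.6629
Real part = -5/(2*2) = -1.2500
Imag part = 14.6629/(2*2) = 3.6657

-1.2500 ± 3.6657i


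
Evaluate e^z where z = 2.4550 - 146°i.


e^2.4550 = 11.6464
cos(-146°) = -0.82904
sin(-146°) = -0.55919
Real = 11.6464*(-0.82904) = -9.6553
Imag = 11.6464*(-0.55919) = -6.5126

-9.6553 - 6.5126i


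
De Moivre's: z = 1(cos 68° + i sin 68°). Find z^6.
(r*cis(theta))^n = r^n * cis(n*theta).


r^6 = 1^6 = 1
n*theta = 6*68° = 408° = 48° (mod 360)
a = 1*cos(48°) = 0.6691
b = 1*sin(48°) = 0.7431

1 cis(48°) = 0.6691 + 0.7431i


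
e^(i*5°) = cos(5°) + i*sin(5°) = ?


cos(5°) = 0.9962
sin(5°) = 0.0872

e^(i*5°) = 0.9962 + 0.0872i


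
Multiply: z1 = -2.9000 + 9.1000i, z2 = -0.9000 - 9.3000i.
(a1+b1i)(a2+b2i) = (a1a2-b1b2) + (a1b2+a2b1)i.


Real = -2.9*(-0.9) - 9.1*(-9.3) = 2.61 - (-84.63) = 87.24
Imag = -2.9*(-9.3) - (0.9)*9.1 = 26.97 - (8.19) = 18.78

87.2400 + 18.7800i


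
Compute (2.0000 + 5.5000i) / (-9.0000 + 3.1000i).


Conjugate of z2 = -9.0000 - 3.1000i
Numerator: (2.0000 + 5.5000i)(-9.0000 - 3.1000i) = -0.9500 - 55.7000i
Denominator: (-9)^2 + 3.1^2 = 90.61
Result = (-0.9500 - 55.7000i)/90.61

-0.0105 - 0.6147i


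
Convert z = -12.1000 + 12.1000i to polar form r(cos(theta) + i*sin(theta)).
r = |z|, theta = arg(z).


r = sqrt(146.41+146.41) = sqrt(292.82) = 17.1120
theta = atan2(12.1, -12.1) = 135.0000 degrees

r = 17.1120, theta = 135.0000 degrees


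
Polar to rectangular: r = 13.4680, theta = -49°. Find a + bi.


a = 13.4680*cos(-49°) = 13.4680*0.65606 = 8.8358
b = 13.4680*sin(-49°) = 13.4680*(-0.75471) = -10.1644

8.8358 - 10.1644i


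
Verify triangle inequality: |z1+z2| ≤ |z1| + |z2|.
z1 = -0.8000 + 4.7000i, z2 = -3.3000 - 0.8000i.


|z1| = sqrt((-0.8)^2 + 4.7^2) = sqrt(22.73) = 4.7676
|z2| = sqrt((-3.3)^2 + (-0.8)^2) = sqrt(11.53) = 3.3956
z1+z2 = -4.1000 + 3.9000i
|z1+z2| = sqrt(32.02) = 5.6586
|z1|+|z2| = 4.7676 + 3.3956 = 8.1632

|z1+z2| = 5.6586 ≤ |z1|+|z2| = 8.1632 (verified)


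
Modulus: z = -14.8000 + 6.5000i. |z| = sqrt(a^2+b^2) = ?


|z| = sqrt((-14.8)^2 + 6.5^2) = sqrt(219.04 + 42.25) = sqrt(261.29) = 16.1645

|z| = 16.1645


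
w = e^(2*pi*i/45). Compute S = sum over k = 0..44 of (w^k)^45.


The roots are w_k = w^k with w = e^(2*pi*i/45), and (w^k)^45 = (w^45)^k.
So S = 1 + u + u^2 + ... + u^(44) with u = w^45.
45 = 1*45 + 0, so 45 is a multiple of 45 and u = (w^45)^1 = 1.
Every one of the 45 terms equals 1: S = 45

S = 45


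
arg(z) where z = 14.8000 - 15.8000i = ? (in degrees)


Re = 14.8, Im = -15.8
arg = atan2(-15.8, 14.8) = -46.8717 degrees

arg(z) = -46.8717 degrees


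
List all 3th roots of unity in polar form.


The 3th roots of unity are cis(360k/3°) for k=0..2
Angle step = 360/3 = 120°
Primitive root: cis(120°)
Primitive root = -0.5000 + 0.8660i

3 roots at angles: 0°, 120°, 240°


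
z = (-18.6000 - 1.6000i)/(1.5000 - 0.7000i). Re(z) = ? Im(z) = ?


Multiply by conjugate: (-18.6000 - 1.6000i)(1.5000 + 0.7000i) / (1.5^2 + (-0.7)^2)
Numerator real = -18.6*1.5 - (1.6)*(-0.7) = -26.78
Numerator imag = -1.6*1.5 - (-18.6)*(-0.7) = -15.42
Denominator = 2.74
Re(z) = -26.78/2.74 = -9.7737
Im(z) = -15.42/2.74 = -5.6277

Re(z) = -9.7737, Im(z) = -5.6277


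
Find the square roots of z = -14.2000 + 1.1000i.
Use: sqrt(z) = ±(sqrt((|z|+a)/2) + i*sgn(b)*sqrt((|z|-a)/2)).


|z| = sqrt(201.64+1.21) = 14.2425
sqrt((|z|+a)/2) = sqrt((14.2425+(-14.2))/2) = sqrt(0.0213) = 0.1458
sqrt((|z|-a)/2) = sqrt((14.2425-(-14.2))/2) = sqrt(14.2213) = 3.7711

±(0.1458 + 3.7711i) i.e. 0.1458 + 3.7711i and -0.1458 - 3.7711i


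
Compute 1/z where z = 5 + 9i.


|z|^2 = 25+81 = 106
1/z = (5 - 9i)/106

1/z = 0.0472 - 0.0849i


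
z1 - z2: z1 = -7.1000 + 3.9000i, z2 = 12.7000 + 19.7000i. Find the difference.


Real: -7.1 - 12.7 = -19.8
Imag: 3.9 - 19.7 = -15.8

-19.8000 - 15.8000i


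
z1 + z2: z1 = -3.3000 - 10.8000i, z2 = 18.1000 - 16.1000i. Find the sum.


Real: -3.3 + 18.1 = 14.8
Imag: -10.8 - 16.1 = -26.9

14.8000 - 26.9000i


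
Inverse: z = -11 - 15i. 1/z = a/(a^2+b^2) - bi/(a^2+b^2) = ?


|z|^2 = 121+225 = 346
1/z = (-11 + 15i)/346

1/z = -0.0318 + 0.0434i


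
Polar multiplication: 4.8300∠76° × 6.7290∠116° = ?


r = 4.8300 * 6.7290 = 32.5011
theta = 76° + 116° = 192° = 192° (mod 360)

32.5011 cis(192°)


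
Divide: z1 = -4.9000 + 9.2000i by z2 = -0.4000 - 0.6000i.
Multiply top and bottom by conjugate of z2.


Conjugate of z2 = -0.4000 + 0.6000i
Numerator: (-4.9000 + 9.2000i)(-0.4000 + 0.6000i) = -3.5600 - 6.6200i
Denominator: (-0.4)^2 + (-0.6)^2 = 0.52
Result = (-3.5600 - 6.6200i)/0.52

-6.8462 - 12.7308i


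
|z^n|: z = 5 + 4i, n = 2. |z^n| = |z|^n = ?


|z| = sqrt(25+16) = sqrt(41) = 6.4031
|z^2| = |z|^2 = (sqrt(41))^2 = 41

|z^2| = 41


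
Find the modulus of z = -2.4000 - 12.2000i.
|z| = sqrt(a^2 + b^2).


|z| = sqrt((-2.4)^2 + (-12.2)^2) = sqrt(5.76 + 148.84) = sqrt(154.6) = 12.4338

|z| = 12.4338


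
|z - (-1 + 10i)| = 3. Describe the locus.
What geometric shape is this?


|z - z0| = r is a circle with center z0 and radius r.
Center = (-1, 10), radius = 3

Circle with center (-1, 10) and radius 3


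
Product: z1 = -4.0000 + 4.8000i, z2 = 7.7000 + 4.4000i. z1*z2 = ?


Real = -4*7.7 - 4.8*4.4 = -30.8 - 21.12 = -51.92
Imag = -4*4.4 + 7.7*4.8 = -17.6 + 36.96 = 19.36

-51.9200 + 19.3600i


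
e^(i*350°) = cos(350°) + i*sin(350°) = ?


cos(350°) = 0.9848
sin(350°) = -0.1736

e^(i*350°) = 0.9848 - 0.1736i


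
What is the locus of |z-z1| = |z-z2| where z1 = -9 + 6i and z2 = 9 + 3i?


Equal distances means the locus is the perpendicular bisector of z1 and z2.
Midpoint = ((-9+9)/2, (6+3)/2) = (0, 4.5000)

Perpendicular bisector through (0, 4.5000)


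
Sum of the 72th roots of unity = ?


The sum of all 72th roots of unity is 0.
Geometric series: (1 - w^72)/(1 - w) = (1-1)/(1-w) = 0 since w^72 = 1, w ≠ 1.
Alternatively: coefficient of z^71 in z^72 - 1 is 0.

0


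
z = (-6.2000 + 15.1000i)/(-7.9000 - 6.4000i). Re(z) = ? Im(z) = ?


Multiply by conjugate: (-6.2000 + 15.1000i)(-7.9000 + 6.4000i) / ((-7.9)^2 + (-6.4)^2)
Numerator real = -6.2*(-7.9) + 15.1*(-6.4) = -47.66
Numerator imag = 15.1*(-7.9) - (-6.2)*(-6.4) = -158.97
Denominator = 103.37
Re(z) = -47.66/103.37 = -0.4611
Im(z) = -158.97/103.37 = -1.5379

Re(z) = -0.4611, Im(z) = -1.5379


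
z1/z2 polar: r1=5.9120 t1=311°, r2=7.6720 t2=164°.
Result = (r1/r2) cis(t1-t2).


r = 5.9120 / 7.6720 = 0.7706
theta = 311° - 164° = 147° = 147° (mod 360)

0.7706 cis(147°)


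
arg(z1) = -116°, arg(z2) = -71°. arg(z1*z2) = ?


arg(z1*z2) = -116° - 71° = -187°
Normalized to (-180°, 180°]: 173°

173°


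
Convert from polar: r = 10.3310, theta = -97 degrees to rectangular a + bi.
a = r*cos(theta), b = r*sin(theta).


a = 10.3310*cos(-97°) = 10.3310*(-0.12187) = -1.2590
b = 10.3310*sin(-97°) = 10.3310*(-0.99255) = -10.2540

-1.2590 - 10.2540i


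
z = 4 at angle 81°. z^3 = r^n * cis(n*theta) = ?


r^3 = 4^3 = 64
n*theta = 3*81° = 243° = 243° (mod 360)
a = 64*cos(243°) = -29.0554
b = 64*sin(243°) = -57.0244

64 cis(243°) = -29.0554 - 57.0244i


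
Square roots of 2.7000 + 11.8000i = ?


|z| = sqrt(7.29+139.24) = 12.1050
sqrt((|z|+a)/2) = sqrt((12.1050+2.7)/2) = sqrt(7.4025) = 2.7207
sqrt((|z|-a)/2) = sqrt((12.1050-2.7)/2) = sqrt(4.7025) = 2.1685

±(2.7207 + 2.1685i) i.e. 2.7207 + 2.1685i and -2.7207 - 2.1685i


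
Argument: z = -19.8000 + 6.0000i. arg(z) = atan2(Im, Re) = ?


Re = -19.8, Im = 6
arg = atan2(6, -19.8) = 163.1416 degrees

arg(z) = 163.1416 degrees


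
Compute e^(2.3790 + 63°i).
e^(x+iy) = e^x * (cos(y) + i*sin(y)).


e^2.3790 = 10.7941
cos(63°) = 0.45399
sin(63°) = 0.891007
Real = 10.7941*0.45399 = 4.9004
Imag = 10.7941*0.891007 = 9.6176

4.9004 + 9.6176i


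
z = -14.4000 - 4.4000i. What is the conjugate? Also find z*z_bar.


z_bar = -14.4000 + 4.4000i
z*z_bar = (-14.4)^2 + (-4.4)^2 = 207.36 + 19.36 = 226.72

z_bar = -14.4000 + 4.4000i, z*z_bar = 226.72


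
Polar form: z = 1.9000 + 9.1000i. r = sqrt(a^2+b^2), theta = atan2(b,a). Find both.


r = sqrt(3.61+82.81) = sqrt(86.42) = 9.2962
theta = atan2(9.1, 1.9) = 78.2066 degrees

r = 9.2962, theta = 78.2066 degrees


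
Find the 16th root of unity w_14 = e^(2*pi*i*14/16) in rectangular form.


Angle = 360*14/16 = 315°
a = cos(315°) = 0.7071
b = sin(315°) = -0.7071

0.7071 - 0.7071i


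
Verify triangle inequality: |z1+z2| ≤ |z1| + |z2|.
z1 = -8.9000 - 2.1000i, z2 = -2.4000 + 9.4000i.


|z1| = sqrt((-8.9)^2 + (-2.1)^2) = sqrt(83.62) = 9.1444
|z2| = sqrt((-2.4)^2 + 9.4^2) = sqrt(94.12) = 9.7015
z1+z2 = -11.3000 + 7.3000i
|z1+z2| = sqrt(180.98) = 13.4529
|z1|+|z2| = 9.1444 + 9.7015 = 18.8459

|z1+z2| = 13.4529 ≤ |z1|+|z2| = 18.8459 (verified)


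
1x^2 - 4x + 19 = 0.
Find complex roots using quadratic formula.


disc = (-4)^2 - 4*1*19 = 16 - 76 = -60
sqrt(|disc|) = sqrt(60) = 7.7460
Real part = 4/(2*1) = 2.0000
Imag part = 7.7460/(2*1) = 3.8730

2.0000 ± 3.8730i


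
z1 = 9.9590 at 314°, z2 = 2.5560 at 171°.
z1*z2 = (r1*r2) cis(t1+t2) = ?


r = 9.9590 * 2.5560 = 25.4552
theta = 314° + 171° = 485° = 125° (mod 360)

25.4552 cis(125°)


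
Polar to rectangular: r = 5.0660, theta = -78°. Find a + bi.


a = 5.0660*cos(-78°) = 5.0660*0.20791 = 1.0533
b = 5.0660*sin(-78°) = 5.0660*(-0.97815) = -4.9553

1.0533 - 4.9553i


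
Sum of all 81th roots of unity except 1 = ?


With w = e^(2*pi*i/81), all 81 of the 81th roots of unity w^0 = 1, w, ..., w^(80) sum to 0: 1 + w + ... + w^(80) = (1 - w^81)/(1 - w) = 0 since w^81 = 1, w ≠ 1.
Removing the root 1: w + w^2 + ... + w^(80) = 0 - 1 = -1

Sum = -1


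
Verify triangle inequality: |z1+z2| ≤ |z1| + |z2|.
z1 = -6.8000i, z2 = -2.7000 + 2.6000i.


|z1| = sqrt(0^2 + (-6.8)^2) = sqrt(46.24) = 6.8000
|z2| = sqrt((-2.7)^2 + 2.6^2) = sqrt(14.05) = 3.7483
z1+z2 = -2.7000 - 4.2000i
|z1+z2| = sqrt(24.93) = 4.9930
|z1|+|z2| = 6.8000 + 3.7483 = 10.5483

|z1+z2| = 4.9930 ≤ |z1|+|z2| = 10.5483 (verified)


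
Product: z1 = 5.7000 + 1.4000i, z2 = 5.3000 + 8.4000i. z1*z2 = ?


Real = 5.7*5.3 - 1.4*8.4 = 30.21 - 11.76 = 18.45
Imag = 5.7*8.4 + 5.3*1.4 = 47.88 + 7.42 = 55.3

18.4500 + 55.3000i


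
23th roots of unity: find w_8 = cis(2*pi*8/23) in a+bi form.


Angle = 360*8/23 = 125.2174°
a = cos(125.2174°) = -0.5767
b = sin(125.2174°) = 0.8170

-0.5767 + 0.8170i


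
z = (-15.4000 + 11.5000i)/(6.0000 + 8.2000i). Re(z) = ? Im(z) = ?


Multiply by conjugate: (-15.4000 + 11.5000i)(6.0000 - 8.2000i) / (6^2 + 8.2^2)
Numerator real = -15.4*6 + 11.5*8.2 = 1.9
Numerator imag = 11.5*6 - (-15.4)*8.2 = 195.28
Denominator = 103.24
Re(z) = 1.9/103.24 = 0.0184
Im(z) = 195.28/103.24 = 1.8915

Re(z) = 0.0184, Im(z) = 1.8915


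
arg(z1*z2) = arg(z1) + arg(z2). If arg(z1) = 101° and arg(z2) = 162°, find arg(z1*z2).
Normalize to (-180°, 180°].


arg(z1*z2) = 101° + 162° = 263°
Normalized to (-180°, 180°]: -97°

-97°
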